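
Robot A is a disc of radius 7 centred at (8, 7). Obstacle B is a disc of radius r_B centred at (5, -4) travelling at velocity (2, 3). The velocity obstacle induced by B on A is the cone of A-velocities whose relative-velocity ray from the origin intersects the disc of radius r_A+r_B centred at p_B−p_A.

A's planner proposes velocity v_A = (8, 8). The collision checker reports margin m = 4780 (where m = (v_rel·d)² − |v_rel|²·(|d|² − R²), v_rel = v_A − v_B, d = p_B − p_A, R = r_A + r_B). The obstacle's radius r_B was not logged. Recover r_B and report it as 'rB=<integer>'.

m = 4780
d = (-3, -11);  v_rel = (6, 5),  |v_rel|² = 61
v_rel×d = (6)·(-11) − (5)·(-3) = -51
since m = R²·61 − (-51)²:  R² = (2601 + 4780) / 61 = 121
R = √121 = 11  ⇒  r_B = 11 − 7 = 4

rB=4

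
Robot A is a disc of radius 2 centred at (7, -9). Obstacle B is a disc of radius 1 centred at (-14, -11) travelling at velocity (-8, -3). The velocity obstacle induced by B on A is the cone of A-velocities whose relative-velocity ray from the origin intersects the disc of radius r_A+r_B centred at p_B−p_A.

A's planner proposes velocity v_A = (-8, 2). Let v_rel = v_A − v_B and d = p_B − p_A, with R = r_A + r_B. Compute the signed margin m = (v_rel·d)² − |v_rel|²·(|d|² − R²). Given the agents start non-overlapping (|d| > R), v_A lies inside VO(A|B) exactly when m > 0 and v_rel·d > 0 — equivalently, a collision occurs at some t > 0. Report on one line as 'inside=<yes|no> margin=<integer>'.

d = (-21, -2),  |d|² = 445;  R = 2+1 = 3,  c = 445−3² = 436
v_rel = (0, 5),  |v_rel|² = 25;  v_rel·d = (0)·(-21) + (5)·(-2) = -10
25·t² + 20·t + 436 = 0  ⇒  m = (-10)² − 25·436 = -10800
m = -10800 < 0,  v_rel·d = -10 < 0  ⇒  outside

inside=no margin=-10800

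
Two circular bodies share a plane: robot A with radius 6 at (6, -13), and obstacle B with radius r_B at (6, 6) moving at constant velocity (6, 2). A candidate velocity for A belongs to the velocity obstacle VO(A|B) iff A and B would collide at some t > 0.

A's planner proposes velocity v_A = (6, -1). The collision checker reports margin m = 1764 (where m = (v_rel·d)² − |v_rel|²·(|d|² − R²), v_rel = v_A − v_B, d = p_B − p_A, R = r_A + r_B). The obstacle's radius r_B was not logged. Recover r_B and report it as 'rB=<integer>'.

m = 1764
d = (0, 19);  v_rel = (0, -3),  |v_rel|² = 9
v_rel×d = (0)·(19) − (-3)·(0) = 0
since m = R²·9 − 0²:  R² = (0 + 1764) / 9 = 196
R = √196 = 14  ⇒  r_B = 14 − 6 = 8

rB=8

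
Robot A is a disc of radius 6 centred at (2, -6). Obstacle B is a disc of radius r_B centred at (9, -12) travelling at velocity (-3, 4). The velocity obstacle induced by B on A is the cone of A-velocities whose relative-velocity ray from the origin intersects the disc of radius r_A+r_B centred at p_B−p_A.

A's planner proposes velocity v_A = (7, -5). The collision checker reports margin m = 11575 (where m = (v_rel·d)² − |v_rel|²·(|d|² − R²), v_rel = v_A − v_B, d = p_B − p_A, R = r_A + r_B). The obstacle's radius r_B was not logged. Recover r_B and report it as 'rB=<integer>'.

m = 11575
d = (7, -6);  v_rel = (10, -9),  |v_rel|² = 181
v_rel×d = (10)·(-6) − (-9)·(7) = 3
since m = R²·181 − 3²:  R² = (9 + 11575) / 181 = 64
R = √64 = 8  ⇒  r_B = 8 − 6 = 2

rB=2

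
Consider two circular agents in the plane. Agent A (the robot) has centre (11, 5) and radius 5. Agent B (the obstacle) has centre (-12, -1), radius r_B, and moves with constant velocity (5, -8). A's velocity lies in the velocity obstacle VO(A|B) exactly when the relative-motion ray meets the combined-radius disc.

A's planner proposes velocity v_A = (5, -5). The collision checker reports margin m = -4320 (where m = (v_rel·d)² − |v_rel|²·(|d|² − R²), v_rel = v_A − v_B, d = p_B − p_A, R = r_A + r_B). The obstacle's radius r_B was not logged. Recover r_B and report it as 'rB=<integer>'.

m = -4320
d = (-23, -6);  v_rel = (0, 3),  |v_rel|² = 9
v_rel×d = (0)·(-6) − (3)·(-23) = 69
since m = R²·9 − 69²:  R² = (4761 + -4320) / 9 = 49
R = √49 = 7  ⇒  r_B = 7 − 5 = 2

rB=2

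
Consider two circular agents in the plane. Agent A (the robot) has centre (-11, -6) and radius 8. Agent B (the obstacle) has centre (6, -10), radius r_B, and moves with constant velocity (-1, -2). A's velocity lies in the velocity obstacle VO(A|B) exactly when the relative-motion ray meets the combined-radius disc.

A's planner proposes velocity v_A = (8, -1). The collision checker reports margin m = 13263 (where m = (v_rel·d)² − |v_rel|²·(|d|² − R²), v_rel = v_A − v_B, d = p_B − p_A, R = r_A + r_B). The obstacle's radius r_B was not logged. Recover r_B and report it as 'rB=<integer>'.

m = 13263
d = (17, -4);  v_rel = (9, 1),  |v_rel|² = 82
v_rel×d = (9)·(-4) − (1)·(17) = -53
since m = R²·82 − (-53)²:  R² = (2809 + 13263) / 82 = 196
R = √196 = 14  ⇒  r_B = 14 − 8 = 6

rB=6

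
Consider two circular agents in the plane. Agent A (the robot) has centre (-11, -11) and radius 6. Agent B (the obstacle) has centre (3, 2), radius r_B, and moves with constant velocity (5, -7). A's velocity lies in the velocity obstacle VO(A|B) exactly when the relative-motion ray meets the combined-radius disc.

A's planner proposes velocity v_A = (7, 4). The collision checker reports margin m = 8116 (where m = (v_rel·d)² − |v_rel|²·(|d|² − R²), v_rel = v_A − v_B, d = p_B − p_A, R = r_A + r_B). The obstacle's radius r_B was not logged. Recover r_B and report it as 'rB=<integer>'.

m = 8116
d = (14, 13);  v_rel = (2, 11),  |v_rel|² = 125
v_rel×d = (2)·(13) − (11)·(14) = -128
since m = R²·125 − (-128)²:  R² = (16384 + 8116) / 125 = 196
R = √196 = 14  ⇒  r_B = 14 − 6 = 8

rB=8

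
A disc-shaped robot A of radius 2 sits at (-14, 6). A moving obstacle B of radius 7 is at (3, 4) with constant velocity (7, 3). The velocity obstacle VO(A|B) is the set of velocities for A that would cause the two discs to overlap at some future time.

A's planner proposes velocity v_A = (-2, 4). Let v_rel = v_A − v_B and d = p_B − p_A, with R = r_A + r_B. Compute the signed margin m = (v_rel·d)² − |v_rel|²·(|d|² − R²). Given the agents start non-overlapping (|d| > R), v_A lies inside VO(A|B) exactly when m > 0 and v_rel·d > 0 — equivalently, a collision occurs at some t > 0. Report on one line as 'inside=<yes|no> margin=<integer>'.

d = (17, -2),  |d|² = 293;  R = 2+7 = 9,  c = 293−9² = 212
v_rel = (-9, 1),  |v_rel|² = 82;  v_rel·d = (-9)·(17) + (1)·(-2) = -155
82·t² + 310·t + 212 = 0  ⇒  m = (-155)² − 82·212 = 6641
m = 6641 > 0,  v_rel·d = -155 < 0  ⇒  outside

inside=no margin=6641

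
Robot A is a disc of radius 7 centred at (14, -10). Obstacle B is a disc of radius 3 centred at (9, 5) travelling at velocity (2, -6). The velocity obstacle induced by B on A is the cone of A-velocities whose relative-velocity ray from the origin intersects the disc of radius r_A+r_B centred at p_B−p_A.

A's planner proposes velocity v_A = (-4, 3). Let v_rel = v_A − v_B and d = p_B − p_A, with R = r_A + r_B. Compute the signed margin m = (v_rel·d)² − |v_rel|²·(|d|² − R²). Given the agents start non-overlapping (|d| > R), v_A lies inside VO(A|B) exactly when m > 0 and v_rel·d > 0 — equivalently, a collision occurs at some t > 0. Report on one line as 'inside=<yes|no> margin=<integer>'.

d = (-5, 15),  |d|² = 250;  R = 7+3 = 10,  c = 250−10² = 150
v_rel = (-6, 9),  |v_rel|² = 117;  v_rel·d = (-6)·(-5) + (9)·(15) = 165
117·t² − 330·t + 150 = 0  ⇒  m = 165² − 117·150 = 9675
m = 9675 > 0,  v_rel·d = 165 > 0  ⇒  inside

inside=yes margin=9675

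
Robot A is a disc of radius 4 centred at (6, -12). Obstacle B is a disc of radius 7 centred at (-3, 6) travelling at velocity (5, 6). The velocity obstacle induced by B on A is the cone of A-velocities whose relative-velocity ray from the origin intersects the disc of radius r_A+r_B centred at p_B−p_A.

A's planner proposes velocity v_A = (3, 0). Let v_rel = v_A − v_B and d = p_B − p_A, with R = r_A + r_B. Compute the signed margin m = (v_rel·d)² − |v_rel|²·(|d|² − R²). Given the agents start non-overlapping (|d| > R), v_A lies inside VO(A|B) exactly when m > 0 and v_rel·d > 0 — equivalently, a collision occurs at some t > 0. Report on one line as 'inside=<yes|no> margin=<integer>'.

d = (-9, 18),  |d|² = 405;  R = 4+7 = 11,  c = 405−11² = 284
v_rel = (-2, -6),  |v_rel|² = 40;  v_rel·d = (-2)·(-9) + (-6)·(18) = -90
40·t² + 180·t + 284 = 0  ⇒  m = (-90)² − 40·284 = -3260
m = -3260 < 0,  v_rel·d = -90 < 0  ⇒  outside

inside=no margin=-3260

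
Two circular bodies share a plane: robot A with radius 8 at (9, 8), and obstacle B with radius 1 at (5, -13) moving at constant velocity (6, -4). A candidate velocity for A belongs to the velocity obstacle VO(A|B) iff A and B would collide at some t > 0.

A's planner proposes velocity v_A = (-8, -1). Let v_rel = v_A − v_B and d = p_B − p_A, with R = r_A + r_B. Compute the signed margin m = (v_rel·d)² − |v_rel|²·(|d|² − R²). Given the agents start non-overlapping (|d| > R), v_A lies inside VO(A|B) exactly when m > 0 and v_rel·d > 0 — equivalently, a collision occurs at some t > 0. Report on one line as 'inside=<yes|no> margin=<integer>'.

d = (-4, -21),  |d|² = 457;  R = 8+1 = 9,  c = 457−9² = 376
v_rel = (-14, 3),  |v_rel|² = 205;  v_rel·d = (-14)·(-4) + (3)·(-21) = -7
205·t² + 14·t + 376 = 0  ⇒  m = (-7)² − 205·376 = -77031
m = -77031 < 0,  v_rel·d = -7 < 0  ⇒  outside

inside=no margin=-77031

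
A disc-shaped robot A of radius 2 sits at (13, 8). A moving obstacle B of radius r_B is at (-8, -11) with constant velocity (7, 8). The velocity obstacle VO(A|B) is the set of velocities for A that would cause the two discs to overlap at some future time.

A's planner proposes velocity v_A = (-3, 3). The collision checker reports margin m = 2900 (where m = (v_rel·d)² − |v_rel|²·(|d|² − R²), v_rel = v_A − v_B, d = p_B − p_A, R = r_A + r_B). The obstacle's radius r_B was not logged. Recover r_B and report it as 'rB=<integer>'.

m = 2900
d = (-21, -19);  v_rel = (-10, -5),  |v_rel|² = 125
v_rel×d = (-10)·(-19) − (-5)·(-21) = 85
since m = R²·125 − 85²:  R² = (7225 + 2900) / 125 = 81
R = √81 = 9  ⇒  r_B = 9 − 2 = 7

rB=7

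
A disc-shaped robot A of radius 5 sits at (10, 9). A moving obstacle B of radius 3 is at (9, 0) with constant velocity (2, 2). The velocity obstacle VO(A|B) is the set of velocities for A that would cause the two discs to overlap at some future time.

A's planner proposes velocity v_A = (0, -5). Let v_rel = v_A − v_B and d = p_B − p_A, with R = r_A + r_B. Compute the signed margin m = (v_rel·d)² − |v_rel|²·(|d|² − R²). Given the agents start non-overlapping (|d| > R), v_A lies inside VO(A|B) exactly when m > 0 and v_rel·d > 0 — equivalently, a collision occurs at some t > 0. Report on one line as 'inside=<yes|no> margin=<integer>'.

d = (-1, -9),  |d|² = 82;  R = 5+3 = 8,  c = 82−8² = 18
v_rel = (-2, -7),  |v_rel|² = 53;  v_rel·d = (-2)·(-1) + (-7)·(-9) = 65
53·t² − 130·t + 18 = 0  ⇒  m = 65² − 53·18 = 3271
m = 3271 > 0,  v_rel·d = 65 > 0  ⇒  inside

inside=yes margin=3271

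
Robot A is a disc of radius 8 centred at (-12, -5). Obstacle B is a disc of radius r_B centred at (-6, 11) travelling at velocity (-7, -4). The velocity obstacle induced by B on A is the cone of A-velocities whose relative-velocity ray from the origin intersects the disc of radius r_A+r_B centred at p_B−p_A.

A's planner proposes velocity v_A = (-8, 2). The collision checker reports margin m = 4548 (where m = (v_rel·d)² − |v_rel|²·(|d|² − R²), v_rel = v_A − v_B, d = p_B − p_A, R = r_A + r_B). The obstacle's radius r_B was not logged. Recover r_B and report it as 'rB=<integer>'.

m = 4548
d = (6, 16);  v_rel = (-1, 6),  |v_rel|² = 37
v_rel×d = (-1)·(16) − (6)·(6) = -52
since m = R²·37 − (-52)²:  R² = (2704 + 4548) / 37 = 196
R = √196 = 14  ⇒  r_B = 14 − 8 = 6

rB=6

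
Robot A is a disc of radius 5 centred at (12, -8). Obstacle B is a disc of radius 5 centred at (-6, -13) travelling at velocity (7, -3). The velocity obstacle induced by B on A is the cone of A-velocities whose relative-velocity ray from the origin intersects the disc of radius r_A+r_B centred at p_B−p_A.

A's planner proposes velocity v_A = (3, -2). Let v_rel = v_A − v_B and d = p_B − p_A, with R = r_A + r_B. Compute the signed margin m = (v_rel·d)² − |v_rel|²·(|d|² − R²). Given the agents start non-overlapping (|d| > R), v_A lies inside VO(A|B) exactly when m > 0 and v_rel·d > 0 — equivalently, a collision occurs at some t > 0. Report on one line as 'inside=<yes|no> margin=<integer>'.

d = (-18, -5),  |d|² = 349;  R = 5+5 = 10,  c = 349−10² = 249
v_rel = (-4, 1),  |v_rel|² = 17;  v_rel·d = (-4)·(-18) + (1)·(-5) = 67
17·t² − 134·t + 249 = 0  ⇒  m = 67² − 17·249 = 256
m = 256 > 0,  v_rel·d = 67 > 0  ⇒  inside

inside=yes margin=256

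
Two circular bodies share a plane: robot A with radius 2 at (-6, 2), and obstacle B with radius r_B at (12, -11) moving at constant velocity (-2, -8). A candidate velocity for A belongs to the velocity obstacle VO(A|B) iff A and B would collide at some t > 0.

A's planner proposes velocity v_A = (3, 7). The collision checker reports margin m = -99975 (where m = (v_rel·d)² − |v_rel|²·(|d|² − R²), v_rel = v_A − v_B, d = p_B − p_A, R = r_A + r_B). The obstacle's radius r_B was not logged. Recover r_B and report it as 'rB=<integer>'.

m = -99975
d = (18, -13);  v_rel = (5, 15),  |v_rel|² = 250
v_rel×d = (5)·(-13) − (15)·(18) = -335
since m = R²·250 − (-335)²:  R² = (112225 + -99975) / 250 = 49
R = √49 = 7  ⇒  r_B = 7 − 2 = 5

rB=5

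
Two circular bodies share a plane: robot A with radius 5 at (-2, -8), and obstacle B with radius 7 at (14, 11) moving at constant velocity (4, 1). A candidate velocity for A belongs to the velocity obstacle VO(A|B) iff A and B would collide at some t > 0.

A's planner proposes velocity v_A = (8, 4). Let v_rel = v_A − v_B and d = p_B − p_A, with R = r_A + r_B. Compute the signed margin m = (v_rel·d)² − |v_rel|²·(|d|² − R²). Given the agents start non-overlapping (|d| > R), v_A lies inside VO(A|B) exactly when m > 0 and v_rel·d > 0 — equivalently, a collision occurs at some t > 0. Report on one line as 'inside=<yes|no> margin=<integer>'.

d = (16, 19),  |d|² = 617;  R = 5+7 = 12,  c = 617−12² = 473
v_rel = (4, 3),  |v_rel|² = 25;  v_rel·d = (4)·(16) + (3)·(19) = 121
25·t² − 242·t + 473 = 0  ⇒  m = 121² − 25·473 = 2816
m = 2816 > 0,  v_rel·d = 121 > 0  ⇒  inside

inside=yes margin=2816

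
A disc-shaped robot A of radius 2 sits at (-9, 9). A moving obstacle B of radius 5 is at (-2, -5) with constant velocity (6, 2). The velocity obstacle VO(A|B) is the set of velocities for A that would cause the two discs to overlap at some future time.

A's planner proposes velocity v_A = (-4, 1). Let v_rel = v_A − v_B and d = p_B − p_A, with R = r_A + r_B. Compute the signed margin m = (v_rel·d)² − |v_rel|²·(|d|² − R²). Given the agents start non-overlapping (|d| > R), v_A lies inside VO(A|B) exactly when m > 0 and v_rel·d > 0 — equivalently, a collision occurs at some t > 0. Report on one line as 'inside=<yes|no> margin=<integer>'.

d = (7, -14),  |d|² = 245;  R = 2+5 = 7,  c = 245−7² = 196
v_rel = (-10, -1),  |v_rel|² = 101;  v_rel·d = (-10)·(7) + (-1)·(-14) = -56
101·t² + 112·t + 196 = 0  ⇒  m = (-56)² − 101·196 = -16660
m = -16660 < 0,  v_rel·d = -56 < 0  ⇒  outside

inside=no margin=-16660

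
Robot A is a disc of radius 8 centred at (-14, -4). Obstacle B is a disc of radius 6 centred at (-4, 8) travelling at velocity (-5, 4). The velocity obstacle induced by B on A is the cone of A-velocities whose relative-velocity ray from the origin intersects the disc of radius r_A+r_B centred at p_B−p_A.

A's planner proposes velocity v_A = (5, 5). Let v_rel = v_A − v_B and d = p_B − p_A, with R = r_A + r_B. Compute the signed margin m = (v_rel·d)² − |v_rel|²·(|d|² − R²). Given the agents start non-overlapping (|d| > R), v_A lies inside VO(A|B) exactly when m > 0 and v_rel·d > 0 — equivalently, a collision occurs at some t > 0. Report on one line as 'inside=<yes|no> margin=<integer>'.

d = (10, 12),  |d|² = 244;  R = 8+6 = 14,  c = 244−14² = 48
v_rel = (10, 1),  |v_rel|² = 101;  v_rel·d = (10)·(10) + (1)·(12) = 112
101·t² − 224·t + 48 = 0  ⇒  m = 112² − 101·48 = 7696
m = 7696 > 0,  v_rel·d = 112 > 0  ⇒  inside

inside=yes margin=7696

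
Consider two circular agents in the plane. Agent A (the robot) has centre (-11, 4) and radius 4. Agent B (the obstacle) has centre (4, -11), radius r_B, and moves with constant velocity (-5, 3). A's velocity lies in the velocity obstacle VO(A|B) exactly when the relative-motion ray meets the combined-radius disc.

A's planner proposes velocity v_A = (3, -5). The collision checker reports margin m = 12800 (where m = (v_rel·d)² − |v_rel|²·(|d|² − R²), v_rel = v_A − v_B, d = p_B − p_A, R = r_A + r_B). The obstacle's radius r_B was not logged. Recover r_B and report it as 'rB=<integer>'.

m = 12800
d = (15, -15);  v_rel = (8, -8),  |v_rel|² = 128
v_rel×d = (8)·(-15) − (-8)·(15) = 0
since m = R²·128 − 0²:  R² = (0 + 12800) / 128 = 100
R = √100 = 10  ⇒  r_B = 10 − 4 = 6

rB=6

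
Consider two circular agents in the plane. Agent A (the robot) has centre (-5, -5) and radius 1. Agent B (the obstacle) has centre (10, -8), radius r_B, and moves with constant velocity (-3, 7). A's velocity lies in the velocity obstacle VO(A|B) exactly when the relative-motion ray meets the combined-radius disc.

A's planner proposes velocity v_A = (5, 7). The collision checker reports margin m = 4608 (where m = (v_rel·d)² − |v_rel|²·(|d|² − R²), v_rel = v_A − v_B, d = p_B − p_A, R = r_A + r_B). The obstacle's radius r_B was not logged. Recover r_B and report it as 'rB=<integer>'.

m = 4608
d = (15, -3);  v_rel = (8, 0),  |v_rel|² = 64
v_rel×d = (8)·(-3) − (0)·(15) = -24
since m = R²·64 − (-24)²:  R² = (576 + 4608) / 64 = 81
R = √81 = 9  ⇒  r_B = 9 − 1 = 8

rB=8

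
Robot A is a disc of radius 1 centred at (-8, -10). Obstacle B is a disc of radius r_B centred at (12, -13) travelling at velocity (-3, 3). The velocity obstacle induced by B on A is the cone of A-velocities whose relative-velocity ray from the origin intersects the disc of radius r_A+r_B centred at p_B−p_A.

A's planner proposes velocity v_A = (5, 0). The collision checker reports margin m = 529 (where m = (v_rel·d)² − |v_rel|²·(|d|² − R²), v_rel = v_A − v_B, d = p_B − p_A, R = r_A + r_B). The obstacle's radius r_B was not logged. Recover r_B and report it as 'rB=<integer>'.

m = 529
d = (20, -3);  v_rel = (8, -3),  |v_rel|² = 73
v_rel×d = (8)·(-3) − (-3)·(20) = 36
since m = R²·73 − 36²:  R² = (1296 + 529) / 73 = 25
R = √25 = 5  ⇒  r_B = 5 − 1 = 4

rB=4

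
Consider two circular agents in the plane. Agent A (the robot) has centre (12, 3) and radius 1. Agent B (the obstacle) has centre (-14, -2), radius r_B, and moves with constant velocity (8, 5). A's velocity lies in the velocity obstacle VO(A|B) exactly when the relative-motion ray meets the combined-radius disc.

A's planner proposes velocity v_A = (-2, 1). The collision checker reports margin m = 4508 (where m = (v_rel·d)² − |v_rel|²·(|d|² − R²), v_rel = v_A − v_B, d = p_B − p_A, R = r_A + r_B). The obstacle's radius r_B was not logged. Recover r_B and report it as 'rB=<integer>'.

m = 4508
d = (-26, -5);  v_rel = (-10, -4),  |v_rel|² = 116
v_rel×d = (-10)·(-5) − (-4)·(-26) = -54
since m = R²·116 − (-54)²:  R² = (2916 + 4508) / 116 = 64
R = √64 = 8  ⇒  r_B = 8 − 1 = 7

rB=7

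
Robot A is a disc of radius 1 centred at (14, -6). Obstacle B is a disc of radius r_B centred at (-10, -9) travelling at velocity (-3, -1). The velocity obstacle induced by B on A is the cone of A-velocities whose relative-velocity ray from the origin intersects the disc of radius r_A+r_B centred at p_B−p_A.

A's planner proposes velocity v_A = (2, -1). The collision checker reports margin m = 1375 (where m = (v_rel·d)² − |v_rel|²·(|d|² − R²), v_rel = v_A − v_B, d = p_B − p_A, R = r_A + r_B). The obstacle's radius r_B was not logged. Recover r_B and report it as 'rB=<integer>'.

m = 1375
d = (-24, -3);  v_rel = (5, 0),  |v_rel|² = 25
v_rel×d = (5)·(-3) − (0)·(-24) = -15
since m = R²·25 − (-15)²:  R² = (225 + 1375) / 25 = 64
R = √64 = 8  ⇒  r_B = 8 − 1 = 7

rB=7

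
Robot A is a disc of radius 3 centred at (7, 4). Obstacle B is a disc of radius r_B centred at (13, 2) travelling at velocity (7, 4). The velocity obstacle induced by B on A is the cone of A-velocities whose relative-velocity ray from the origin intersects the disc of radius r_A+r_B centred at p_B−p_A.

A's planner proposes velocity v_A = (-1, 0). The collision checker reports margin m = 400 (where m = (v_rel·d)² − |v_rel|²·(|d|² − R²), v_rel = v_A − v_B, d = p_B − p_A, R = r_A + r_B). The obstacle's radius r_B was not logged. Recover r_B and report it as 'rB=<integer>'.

m = 400
d = (6, -2);  v_rel = (-8, -4),  |v_rel|² = 80
v_rel×d = (-8)·(-2) − (-4)·(6) = 40
since m = R²·80 − 40²:  R² = (1600 + 400) / 80 = 25
R = √25 = 5  ⇒  r_B = 5 − 3 = 2

rB=2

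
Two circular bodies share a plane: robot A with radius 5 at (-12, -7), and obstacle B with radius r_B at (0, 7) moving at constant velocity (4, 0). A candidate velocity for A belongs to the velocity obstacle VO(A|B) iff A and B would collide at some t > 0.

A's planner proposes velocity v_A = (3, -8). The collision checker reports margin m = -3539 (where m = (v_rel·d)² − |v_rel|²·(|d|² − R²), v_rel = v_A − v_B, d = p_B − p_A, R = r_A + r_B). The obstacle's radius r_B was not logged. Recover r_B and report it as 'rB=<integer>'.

m = -3539
d = (12, 14);  v_rel = (-1, -8),  |v_rel|² = 65
v_rel×d = (-1)·(14) − (-8)·(12) = 82
since m = R²·65 − 82²:  R² = (6724 + -3539) / 65 = 49
R = √49 = 7  ⇒  r_B = 7 − 5 = 2

rB=2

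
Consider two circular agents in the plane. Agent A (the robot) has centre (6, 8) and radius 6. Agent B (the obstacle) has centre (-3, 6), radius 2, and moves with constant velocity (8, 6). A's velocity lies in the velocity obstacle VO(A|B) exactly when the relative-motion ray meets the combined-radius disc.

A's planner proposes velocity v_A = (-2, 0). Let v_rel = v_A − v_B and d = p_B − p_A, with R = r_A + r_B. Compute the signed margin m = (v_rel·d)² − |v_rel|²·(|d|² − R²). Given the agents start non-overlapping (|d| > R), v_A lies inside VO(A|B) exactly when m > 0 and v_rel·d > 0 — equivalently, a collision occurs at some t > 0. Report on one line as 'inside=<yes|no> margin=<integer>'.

d = (-9, -2),  |d|² = 85;  R = 6+2 = 8,  c = 85−8² = 21
v_rel = (-10, -6),  |v_rel|² = 136;  v_rel·d = (-10)·(-9) + (-6)·(-2) = 102
136·t² − 204·t + 21 = 0  ⇒  m = 102² − 136·21 = 7548
m = 7548 > 0,  v_rel·d = 102 > 0  ⇒  inside

inside=yes margin=7548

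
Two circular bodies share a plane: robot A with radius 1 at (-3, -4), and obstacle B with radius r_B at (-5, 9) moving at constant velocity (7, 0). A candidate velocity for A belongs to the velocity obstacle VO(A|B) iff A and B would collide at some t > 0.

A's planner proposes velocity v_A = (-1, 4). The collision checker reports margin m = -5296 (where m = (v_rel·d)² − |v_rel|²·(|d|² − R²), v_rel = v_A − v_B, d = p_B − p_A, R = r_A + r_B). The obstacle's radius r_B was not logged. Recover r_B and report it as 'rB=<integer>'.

m = -5296
d = (-2, 13);  v_rel = (-8, 4),  |v_rel|² = 80
v_rel×d = (-8)·(13) − (4)·(-2) = -96
since m = R²·80 − (-96)²:  R² = (9216 + -5296) / 80 = 49
R = √49 = 7  ⇒  r_B = 7 − 1 = 6

rB=6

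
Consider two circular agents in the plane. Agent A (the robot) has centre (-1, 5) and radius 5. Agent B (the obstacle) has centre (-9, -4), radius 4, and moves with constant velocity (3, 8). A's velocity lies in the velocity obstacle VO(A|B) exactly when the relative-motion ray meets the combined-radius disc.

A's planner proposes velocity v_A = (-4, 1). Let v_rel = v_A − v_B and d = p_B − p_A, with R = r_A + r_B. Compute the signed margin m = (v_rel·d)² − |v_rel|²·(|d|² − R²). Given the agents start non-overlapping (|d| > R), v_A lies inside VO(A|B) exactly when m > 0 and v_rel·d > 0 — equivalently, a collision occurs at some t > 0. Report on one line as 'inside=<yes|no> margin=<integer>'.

d = (-8, -9),  |d|² = 145;  R = 5+4 = 9,  c = 145−9² = 64
v_rel = (-7, -7),  |v_rel|² = 98;  v_rel·d = (-7)·(-8) + (-7)·(-9) = 119
98·t² − 238·t + 64 = 0  ⇒  m = 119² − 98·64 = 7889
m = 7889 > 0,  v_rel·d = 119 > 0  ⇒  inside

inside=yes margin=7889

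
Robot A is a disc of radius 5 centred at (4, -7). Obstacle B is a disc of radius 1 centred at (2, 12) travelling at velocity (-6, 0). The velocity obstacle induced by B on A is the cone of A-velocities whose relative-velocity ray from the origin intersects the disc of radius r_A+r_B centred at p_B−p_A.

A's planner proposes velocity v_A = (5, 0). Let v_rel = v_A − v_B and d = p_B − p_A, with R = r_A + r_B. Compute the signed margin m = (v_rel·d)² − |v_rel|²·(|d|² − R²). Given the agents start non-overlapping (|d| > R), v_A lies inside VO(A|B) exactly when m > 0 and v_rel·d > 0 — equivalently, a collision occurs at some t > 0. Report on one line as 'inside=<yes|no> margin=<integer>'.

d = (-2, 19),  |d|² = 365;  R = 5+1 = 6,  c = 365−6² = 329
v_rel = (11, 0),  |v_rel|² = 121;  v_rel·d = (11)·(-2) + (0)·(19) = -22
121·t² + 44·t + 329 = 0  ⇒  m = (-22)² − 121·329 = -39325
m = -39325 < 0,  v_rel·d = -22 < 0  ⇒  outside

inside=no margin=-39325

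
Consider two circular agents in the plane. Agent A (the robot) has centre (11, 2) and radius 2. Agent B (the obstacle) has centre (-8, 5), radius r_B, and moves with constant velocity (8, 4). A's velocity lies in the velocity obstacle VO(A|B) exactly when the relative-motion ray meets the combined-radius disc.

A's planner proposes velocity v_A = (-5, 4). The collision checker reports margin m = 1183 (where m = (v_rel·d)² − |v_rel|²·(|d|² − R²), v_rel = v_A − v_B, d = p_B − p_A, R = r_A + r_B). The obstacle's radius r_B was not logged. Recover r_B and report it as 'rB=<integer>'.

m = 1183
d = (-19, 3);  v_rel = (-13, 0),  |v_rel|² = 169
v_rel×d = (-13)·(3) − (0)·(-19) = -39
since m = R²·169 − (-39)²:  R² = (1521 + 1183) / 169 = 16
R = √16 = 4  ⇒  r_B = 4 − 2 = 2

rB=2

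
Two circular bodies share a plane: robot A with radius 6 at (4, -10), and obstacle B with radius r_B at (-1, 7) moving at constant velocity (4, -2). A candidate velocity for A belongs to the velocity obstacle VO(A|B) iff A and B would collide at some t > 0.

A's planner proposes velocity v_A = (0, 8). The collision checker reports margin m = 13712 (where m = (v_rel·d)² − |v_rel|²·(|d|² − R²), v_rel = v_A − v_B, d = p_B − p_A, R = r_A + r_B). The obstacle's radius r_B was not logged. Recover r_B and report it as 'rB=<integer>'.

m = 13712
d = (-5, 17);  v_rel = (-4, 10),  |v_rel|² = 116
v_rel×d = (-4)·(17) − (10)·(-5) = -18
since m = R²·116 − (-18)²:  R² = (324 + 13712) / 116 = 121
R = √121 = 11  ⇒  r_B = 11 − 6 = 5

rB=5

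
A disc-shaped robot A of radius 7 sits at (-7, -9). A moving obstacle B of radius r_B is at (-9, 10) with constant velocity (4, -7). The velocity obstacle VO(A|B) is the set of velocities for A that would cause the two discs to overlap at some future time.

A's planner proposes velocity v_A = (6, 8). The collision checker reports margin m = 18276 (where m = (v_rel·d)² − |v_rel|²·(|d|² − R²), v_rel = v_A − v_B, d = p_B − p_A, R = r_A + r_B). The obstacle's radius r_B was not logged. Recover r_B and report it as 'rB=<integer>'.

m = 18276
d = (-2, 19);  v_rel = (2, 15),  |v_rel|² = 229
v_rel×d = (2)·(19) − (15)·(-2) = 68
since m = R²·229 − 68²:  R² = (4624 + 18276) / 229 = 100
R = √100 = 10  ⇒  r_B = 10 − 7 = 3

rB=3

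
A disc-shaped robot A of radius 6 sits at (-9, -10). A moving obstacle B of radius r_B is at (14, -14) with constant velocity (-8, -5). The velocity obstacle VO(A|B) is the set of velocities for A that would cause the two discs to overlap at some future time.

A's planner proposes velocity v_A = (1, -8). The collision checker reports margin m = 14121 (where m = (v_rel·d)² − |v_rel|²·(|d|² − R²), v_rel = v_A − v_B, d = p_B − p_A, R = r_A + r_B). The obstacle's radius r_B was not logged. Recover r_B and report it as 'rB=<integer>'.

m = 14121
d = (23, -4);  v_rel = (9, -3),  |v_rel|² = 90
v_rel×d = (9)·(-4) − (-3)·(23) = 33
since m = R²·90 − 33²:  R² = (1089 + 14121) / 90 = 169
R = √169 = 13  ⇒  r_B = 13 − 6 = 7

rB=7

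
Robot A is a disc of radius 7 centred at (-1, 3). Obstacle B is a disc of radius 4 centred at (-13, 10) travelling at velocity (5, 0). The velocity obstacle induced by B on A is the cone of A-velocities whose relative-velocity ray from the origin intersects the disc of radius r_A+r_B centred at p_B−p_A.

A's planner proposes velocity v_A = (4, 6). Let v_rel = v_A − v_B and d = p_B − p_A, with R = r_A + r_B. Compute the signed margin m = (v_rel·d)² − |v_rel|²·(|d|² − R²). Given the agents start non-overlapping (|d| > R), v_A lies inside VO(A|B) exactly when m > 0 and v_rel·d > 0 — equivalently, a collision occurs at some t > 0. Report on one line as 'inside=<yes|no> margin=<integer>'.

d = (-12, 7),  |d|² = 193;  R = 7+4 = 11,  c = 193−11² = 72
v_rel = (-1, 6),  |v_rel|² = 37;  v_rel·d = (-1)·(-12) + (6)·(7) = 54
37·t² − 108·t + 72 = 0  ⇒  m = 54² − 37·72 = 252
m = 252 > 0,  v_rel·d = 54 > 0  ⇒  inside

inside=yes margin=252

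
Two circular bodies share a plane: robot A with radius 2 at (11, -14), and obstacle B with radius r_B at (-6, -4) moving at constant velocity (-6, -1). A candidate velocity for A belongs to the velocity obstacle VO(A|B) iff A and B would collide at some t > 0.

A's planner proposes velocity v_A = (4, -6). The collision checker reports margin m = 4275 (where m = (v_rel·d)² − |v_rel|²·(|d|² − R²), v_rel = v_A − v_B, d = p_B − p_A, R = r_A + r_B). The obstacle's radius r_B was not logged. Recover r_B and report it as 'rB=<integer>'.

m = 4275
d = (-17, 10);  v_rel = (10, -5),  |v_rel|² = 125
v_rel×d = (10)·(10) − (-5)·(-17) = 15
since m = R²·125 − 15²:  R² = (225 + 4275) / 125 = 36
R = √36 = 6  ⇒  r_B = 6 − 2 = 4

rB=4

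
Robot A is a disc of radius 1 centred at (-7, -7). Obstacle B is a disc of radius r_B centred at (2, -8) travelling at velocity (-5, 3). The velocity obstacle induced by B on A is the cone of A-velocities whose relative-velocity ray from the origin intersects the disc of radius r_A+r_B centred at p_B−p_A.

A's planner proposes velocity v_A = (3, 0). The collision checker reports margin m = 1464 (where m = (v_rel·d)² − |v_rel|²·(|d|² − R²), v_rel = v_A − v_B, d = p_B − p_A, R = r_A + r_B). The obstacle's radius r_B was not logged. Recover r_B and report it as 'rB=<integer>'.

m = 1464
d = (9, -1);  v_rel = (8, -3),  |v_rel|² = 73
v_rel×d = (8)·(-1) − (-3)·(9) = 19
since m = R²·73 − 19²:  R² = (361 + 1464) / 73 = 25
R = √25 = 5  ⇒  r_B = 5 − 1 = 4

rB=4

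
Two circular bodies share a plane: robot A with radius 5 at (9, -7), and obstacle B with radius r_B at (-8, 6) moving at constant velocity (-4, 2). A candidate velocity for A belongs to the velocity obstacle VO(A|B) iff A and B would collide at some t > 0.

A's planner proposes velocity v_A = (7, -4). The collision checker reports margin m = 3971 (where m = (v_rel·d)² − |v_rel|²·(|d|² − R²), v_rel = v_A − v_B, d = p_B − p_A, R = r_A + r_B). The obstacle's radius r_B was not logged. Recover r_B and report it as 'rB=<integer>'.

m = 3971
d = (-17, 13);  v_rel = (11, -6),  |v_rel|² = 157
v_rel×d = (11)·(13) − (-6)·(-17) = 41
since m = R²·157 − 41²:  R² = (1681 + 3971) / 157 = 36
R = √36 = 6  ⇒  r_B = 6 − 5 = 1

rB=1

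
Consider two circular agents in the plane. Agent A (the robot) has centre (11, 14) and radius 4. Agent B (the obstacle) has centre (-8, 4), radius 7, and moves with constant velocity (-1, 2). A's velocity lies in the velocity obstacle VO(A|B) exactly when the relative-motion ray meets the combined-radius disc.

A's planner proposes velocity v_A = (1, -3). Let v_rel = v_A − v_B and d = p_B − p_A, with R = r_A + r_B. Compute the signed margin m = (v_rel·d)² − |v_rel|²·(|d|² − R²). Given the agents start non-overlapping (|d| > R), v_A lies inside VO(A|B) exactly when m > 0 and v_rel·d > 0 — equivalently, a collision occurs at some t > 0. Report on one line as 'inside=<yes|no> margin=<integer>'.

d = (-19, -10),  |d|² = 461;  R = 4+7 = 11,  c = 461−11² = 340
v_rel = (2, -5),  |v_rel|² = 29;  v_rel·d = (2)·(-19) + (-5)·(-10) = 12
29·t² − 24·t + 340 = 0  ⇒  m = 12² − 29·340 = -9716
m = -9716 < 0,  v_rel·d = 12 > 0  ⇒  outside

inside=no margin=-9716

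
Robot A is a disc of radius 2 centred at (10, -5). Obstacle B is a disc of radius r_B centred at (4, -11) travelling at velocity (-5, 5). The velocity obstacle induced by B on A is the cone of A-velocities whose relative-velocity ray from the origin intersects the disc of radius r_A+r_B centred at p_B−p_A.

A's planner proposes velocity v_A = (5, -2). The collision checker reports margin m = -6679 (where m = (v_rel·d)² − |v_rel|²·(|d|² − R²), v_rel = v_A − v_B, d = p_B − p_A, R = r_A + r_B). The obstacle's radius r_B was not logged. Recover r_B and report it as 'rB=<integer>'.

m = -6679
d = (-6, -6);  v_rel = (10, -7),  |v_rel|² = 149
v_rel×d = (10)·(-6) − (-7)·(-6) = -102
since m = R²·149 − (-102)²:  R² = (10404 + -6679) / 149 = 25
R = √25 = 5  ⇒  r_B = 5 − 2 = 3

rB=3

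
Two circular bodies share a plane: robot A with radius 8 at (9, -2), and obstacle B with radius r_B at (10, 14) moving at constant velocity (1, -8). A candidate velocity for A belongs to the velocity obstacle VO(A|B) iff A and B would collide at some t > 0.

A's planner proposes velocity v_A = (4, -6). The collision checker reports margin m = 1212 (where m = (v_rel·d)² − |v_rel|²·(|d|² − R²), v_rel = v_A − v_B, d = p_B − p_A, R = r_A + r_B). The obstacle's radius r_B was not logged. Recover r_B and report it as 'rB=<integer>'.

m = 1212
d = (1, 16);  v_rel = (3, 2),  |v_rel|² = 13
v_rel×d = (3)·(16) − (2)·(1) = 46
since m = R²·13 − 46²:  R² = (2116 + 1212) / 13 = 256
R = √256 = 16  ⇒  r_B = 16 − 8 = 8

rB=8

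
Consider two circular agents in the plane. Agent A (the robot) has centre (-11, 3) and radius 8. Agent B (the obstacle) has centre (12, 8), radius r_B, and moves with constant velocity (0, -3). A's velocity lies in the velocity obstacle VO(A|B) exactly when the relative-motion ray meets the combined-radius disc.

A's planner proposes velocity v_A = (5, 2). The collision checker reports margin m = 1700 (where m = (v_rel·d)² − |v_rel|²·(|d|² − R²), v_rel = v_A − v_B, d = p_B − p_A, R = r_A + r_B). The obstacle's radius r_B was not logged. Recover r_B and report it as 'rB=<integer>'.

m = 1700
d = (23, 5);  v_rel = (5, 5),  |v_rel|² = 50
v_rel×d = (5)·(5) − (5)·(23) = -90
since m = R²·50 − (-90)²:  R² = (8100 + 1700) / 50 = 196
R = √196 = 14  ⇒  r_B = 14 − 8 = 6

rB=6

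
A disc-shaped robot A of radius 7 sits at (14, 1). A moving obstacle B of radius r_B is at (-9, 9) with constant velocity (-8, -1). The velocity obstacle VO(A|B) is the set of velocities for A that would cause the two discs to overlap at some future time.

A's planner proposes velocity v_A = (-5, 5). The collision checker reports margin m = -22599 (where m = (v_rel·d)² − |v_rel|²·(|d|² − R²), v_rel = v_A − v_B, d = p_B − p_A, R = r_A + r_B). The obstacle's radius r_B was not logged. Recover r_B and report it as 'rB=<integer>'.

m = -22599
d = (-23, 8);  v_rel = (3, 6),  |v_rel|² = 45
v_rel×d = (3)·(8) − (6)·(-23) = 162
since m = R²·45 − 162²:  R² = (26244 + -22599) / 45 = 81
R = √81 = 9  ⇒  r_B = 9 − 7 = 2

rB=2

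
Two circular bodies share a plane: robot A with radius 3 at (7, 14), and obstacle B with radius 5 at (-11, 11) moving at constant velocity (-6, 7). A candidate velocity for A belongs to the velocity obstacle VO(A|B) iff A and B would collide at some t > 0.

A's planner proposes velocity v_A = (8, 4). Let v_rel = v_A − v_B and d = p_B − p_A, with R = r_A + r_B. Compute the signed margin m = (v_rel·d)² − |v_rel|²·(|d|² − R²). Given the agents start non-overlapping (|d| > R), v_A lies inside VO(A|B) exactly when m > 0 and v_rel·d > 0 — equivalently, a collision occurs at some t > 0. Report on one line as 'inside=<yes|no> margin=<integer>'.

d = (-18, -3),  |d|² = 333;  R = 3+5 = 8,  c = 333−8² = 269
v_rel = (14, -3),  |v_rel|² = 205;  v_rel·d = (14)·(-18) + (-3)·(-3) = -243
205·t² + 486·t + 269 = 0  ⇒  m = (-243)² − 205·269 = 3904
m = 3904 > 0,  v_rel·d = -243 < 0  ⇒  outside

inside=no margin=3904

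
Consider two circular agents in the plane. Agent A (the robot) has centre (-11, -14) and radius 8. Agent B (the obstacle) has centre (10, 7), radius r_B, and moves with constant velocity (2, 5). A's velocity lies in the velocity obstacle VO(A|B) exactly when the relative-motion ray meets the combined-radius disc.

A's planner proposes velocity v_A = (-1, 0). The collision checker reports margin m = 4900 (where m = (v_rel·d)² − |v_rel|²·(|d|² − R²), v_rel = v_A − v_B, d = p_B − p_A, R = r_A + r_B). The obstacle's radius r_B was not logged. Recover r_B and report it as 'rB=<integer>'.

m = 4900
d = (21, 21);  v_rel = (-3, -5),  |v_rel|² = 34
v_rel×d = (-3)·(21) − (-5)·(21) = 42
since m = R²·34 − 42²:  R² = (1764 + 4900) / 34 = 196
R = √196 = 14  ⇒  r_B = 14 − 8 = 6

rB=6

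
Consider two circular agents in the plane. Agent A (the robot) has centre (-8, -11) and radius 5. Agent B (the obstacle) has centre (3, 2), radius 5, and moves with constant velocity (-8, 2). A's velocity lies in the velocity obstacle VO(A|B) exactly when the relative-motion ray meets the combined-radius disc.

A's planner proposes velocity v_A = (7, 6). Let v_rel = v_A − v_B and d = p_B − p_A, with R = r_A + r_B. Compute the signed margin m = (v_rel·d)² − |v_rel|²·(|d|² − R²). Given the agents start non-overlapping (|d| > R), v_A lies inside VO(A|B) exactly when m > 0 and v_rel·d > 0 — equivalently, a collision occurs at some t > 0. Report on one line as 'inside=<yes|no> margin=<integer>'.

d = (11, 13),  |d|² = 290;  R = 5+5 = 10,  c = 290−10² = 190
v_rel = (15, 4),  |v_rel|² = 241;  v_rel·d = (15)·(11) + (4)·(13) = 217
241·t² − 434·t + 190 = 0  ⇒  m = 217² − 241·190 = 1299
m = 1299 > 0,  v_rel·d = 217 > 0  ⇒  inside

inside=yes margin=1299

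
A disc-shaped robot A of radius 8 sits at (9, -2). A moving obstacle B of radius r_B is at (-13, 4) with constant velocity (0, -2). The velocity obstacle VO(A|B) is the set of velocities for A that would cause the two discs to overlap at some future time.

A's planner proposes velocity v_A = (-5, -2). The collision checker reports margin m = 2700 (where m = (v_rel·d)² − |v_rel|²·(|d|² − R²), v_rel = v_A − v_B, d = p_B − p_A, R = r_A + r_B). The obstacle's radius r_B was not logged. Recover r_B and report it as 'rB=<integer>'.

m = 2700
d = (-22, 6);  v_rel = (-5, 0),  |v_rel|² = 25
v_rel×d = (-5)·(6) − (0)·(-22) = -30
since m = R²·25 − (-30)²:  R² = (900 + 2700) / 25 = 144
R = √144 = 12  ⇒  r_B = 12 − 8 = 4

rB=4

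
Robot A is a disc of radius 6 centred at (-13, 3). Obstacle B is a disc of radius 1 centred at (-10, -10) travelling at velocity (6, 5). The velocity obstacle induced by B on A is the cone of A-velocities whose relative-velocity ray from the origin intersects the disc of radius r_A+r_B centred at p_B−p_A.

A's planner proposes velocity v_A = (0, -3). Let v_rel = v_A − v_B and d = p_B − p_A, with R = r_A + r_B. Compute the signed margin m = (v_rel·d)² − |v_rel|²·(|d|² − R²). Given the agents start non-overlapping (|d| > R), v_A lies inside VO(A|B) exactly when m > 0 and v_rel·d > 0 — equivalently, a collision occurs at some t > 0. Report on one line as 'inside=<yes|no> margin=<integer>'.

d = (3, -13),  |d|² = 178;  R = 6+1 = 7,  c = 178−7² = 129
v_rel = (-6, -8),  |v_rel|² = 100;  v_rel·d = (-6)·(3) + (-8)·(-13) = 86
100·t² − 172·t + 129 = 0  ⇒  m = 86² − 100·129 = -5504
m = -5504 < 0,  v_rel·d = 86 > 0  ⇒  outside

inside=no margin=-5504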